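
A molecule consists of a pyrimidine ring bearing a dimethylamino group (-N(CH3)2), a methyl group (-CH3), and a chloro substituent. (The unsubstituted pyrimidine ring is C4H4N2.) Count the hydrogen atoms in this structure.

Atom tally by fragment:
  pyrimidine ring core → C:4 H:4 N:2
  (− 3 ring H displaced by substituents)
  + N(CH3)2 → N:1 C:2 H:6
  + CH3 → C:1 H:3
  + Cl → Cl:1
Element totals:
  C: 7
  H: 10
  Cl: 1
  N: 3

10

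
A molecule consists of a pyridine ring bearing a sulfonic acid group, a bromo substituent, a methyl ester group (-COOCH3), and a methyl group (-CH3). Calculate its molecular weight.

Atom tally by fragment:
  pyridine ring core → C:5 H:5 N:1
  (− 4 ring H displaced by substituents)
  + SO3H → S:1 O:3 H:1
  + Br → Br:1
  + COOCH3 → C:2 H:3 O:2
  + CH3 → C:1 H:3
Element totals:
  C: 8
  H: 8
  Br: 1
  N: 1
  O: 5
  S: 1
Molecular formula: C8H8BrNO5S.
  M = 8(12.011) + 8(1.008) + 79.904 + 14.007 + 5(15.999) + 32.06
    = 96.088 + 8.064 + 79.904 + 14.007 + 79.995 + 32.060 = 310.118

310.12 g/mol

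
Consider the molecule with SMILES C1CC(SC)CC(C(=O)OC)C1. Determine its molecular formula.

C9H16O2S

Atom tally by fragment:
  cyclohexane ring core → C:6 H:12
  (− 2 ring H displaced by substituents)
  + SCH3 → C:1 H:3 S:1
  + COOCH3 → C:2 H:3 O:2
Element totals:
  C: 9
  H: 16
  O: 2
  S: 1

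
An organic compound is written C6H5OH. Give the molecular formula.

Atom tally by fragment:
  benzene ring core → C:6 H:6
  (− 1 ring H displaced by substituents)
  + OH → O:1 H:1
Element totals:
  C: 6
  H: 6
  O: 1

C6H6O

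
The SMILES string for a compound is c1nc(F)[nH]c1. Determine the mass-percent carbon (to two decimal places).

41.87%

Atom tally by fragment:
  imidazole ring core → C:3 H:4 N:2
  (− 1 ring H displaced by substituents)
  + F → F:1
Element totals:
  C: 3
  H: 3
  F: 1
  N: 2
Molecular formula: C3H3FN2.
Molar mass = 86.069 g/mol.
Mass from C: 3 × 12.011 = 36.033 g/mol.
%C = 36.033 / 86.069 × 100 = 41.87%.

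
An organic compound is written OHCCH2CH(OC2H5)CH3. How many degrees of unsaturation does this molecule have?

1

Atom tally by fragment:
  OHCCH2 → C:2 H:3 O:1
  CH(OC2H5) → C:3 H:6 O:1
  CH3 → C:1 H:3
Element totals:
  C: 6
  H: 12
  O: 2
Molecular formula: C6H12O2.
DoU = (2C + 2 + N − H − X) / 2 = (2·6 + 2 + 0 − 12 − 0) / 2 = 1.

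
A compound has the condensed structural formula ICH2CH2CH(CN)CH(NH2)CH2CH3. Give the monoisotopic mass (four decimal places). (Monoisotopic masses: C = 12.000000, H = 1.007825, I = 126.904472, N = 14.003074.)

Atom tally by fragment:
  ICH2 → C:1 H:2 I:1
  CH2 → C:1 H:2
  CH(CN) → C:2 H:1 N:1
  CH(NH2) → C:1 H:3 N:1
  CH2 → C:1 H:2
  CH3 → C:1 H:3
Element totals:
  C: 7
  H: 13
  I: 1
  N: 2
Molecular formula: C7H13IN2.
  M = 7(12.0) + 13(1.007825) + 126.904472 + 2(14.003074)
    = 84.000000 + 13.101725 + 126.904472 + 28.006148 = 252.012345

252.0123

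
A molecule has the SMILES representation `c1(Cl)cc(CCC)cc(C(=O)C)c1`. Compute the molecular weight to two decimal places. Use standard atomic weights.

196.67 g/mol

Atom tally by fragment:
  benzene ring core → C:6 H:6
  (− 3 ring H displaced by substituents)
  + Cl → Cl:1
  + CH2CH2CH3 → C:3 H:7
  + COCH3 → C:2 H:3 O:1
Element totals:
  C: 11
  H: 13
  Cl: 1
  O: 1
Molecular formula: C11H13ClO.
  M = 11(12.011) + 13(1.008) + 35.45 + 15.999
    = 132.121 + 13.104 + 35.450 + 15.999 = 196.674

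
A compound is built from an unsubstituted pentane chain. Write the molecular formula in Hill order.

Atom tally by fragment:
  CH3 → C:1 H:3
  CH2 → C:1 H:2
  CH2 → C:1 H:2
  CH2 → C:1 H:2
  CH3 → C:1 H:3
Element totals:
  C: 5
  H: 12

C5H12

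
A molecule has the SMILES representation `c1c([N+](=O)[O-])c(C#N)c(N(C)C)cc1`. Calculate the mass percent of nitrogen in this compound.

Atom tally by fragment:
  benzene ring core → C:6 H:6
  (− 3 ring H displaced by substituents)
  + NO2 → N:1 O:2
  + CN → C:1 N:1
  + N(CH3)2 → N:1 C:2 H:6
Element totals:
  C: 9
  H: 9
  N: 3
  O: 2
Molecular formula: C9H9N3O2.
Molar mass = 191.190 g/mol.
Mass from N: 3 × 14.007 = 42.021 g/mol.
%N = 42.021 / 191.190 × 100 = 21.98%.

21.98%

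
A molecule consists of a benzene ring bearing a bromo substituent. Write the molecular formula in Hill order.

Atom tally by fragment:
  benzene ring core → C:6 H:6
  (− 1 ring H displaced by substituents)
  + Br → Br:1
Element totals:
  C: 6
  H: 5
  Br: 1

C6H5Br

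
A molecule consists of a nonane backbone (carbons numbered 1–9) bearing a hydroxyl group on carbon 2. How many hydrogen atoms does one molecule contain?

Atom tally by fragment:
  CH3 → C:1 H:3
  CH(OH) → C:1 H:2 O:1
  CH2 → C:1 H:2
  CH2 → C:1 H:2
  CH2 → C:1 H:2
  CH2 → C:1 H:2
  CH2 → C:1 H:2
  CH2 → C:1 H:2
  CH3 → C:1 H:3
Element totals:
  C: 9
  H: 20
  O: 1

20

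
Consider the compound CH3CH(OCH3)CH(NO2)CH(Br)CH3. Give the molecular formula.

Atom tally by fragment:
  CH3 → C:1 H:3
  CH(OCH3) → C:2 H:4 O:1
  CH(NO2) → C:1 H:1 N:1 O:2
  CH(Br) → C:1 H:1 Br:1
  CH3 → C:1 H:3
Element totals:
  C: 6
  H: 12
  Br: 1
  N: 1
  O: 3

C6H12BrNO3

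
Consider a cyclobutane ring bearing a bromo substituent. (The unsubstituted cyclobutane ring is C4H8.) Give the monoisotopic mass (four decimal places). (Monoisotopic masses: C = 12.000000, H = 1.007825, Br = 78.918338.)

Atom tally by fragment:
  cyclobutane ring core → C:4 H:8
  (− 1 ring H displaced by substituents)
  + Br → Br:1
Element totals:
  C: 4
  H: 7
  Br: 1
Molecular formula: C4H7Br.
  M = 4(12.0) + 7(1.007825) + 78.918338
    = 48.000000 + 7.054775 + 78.918338 = 133.973113

133.9731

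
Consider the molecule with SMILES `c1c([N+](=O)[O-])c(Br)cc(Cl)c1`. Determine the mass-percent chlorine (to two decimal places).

14.99%

Atom tally by fragment:
  benzene ring core → C:6 H:6
  (− 3 ring H displaced by substituents)
  + NO2 → N:1 O:2
  + Br → Br:1
  + Cl → Cl:1
Element totals:
  C: 6
  H: 3
  Br: 1
  Cl: 1
  N: 1
  O: 2
Molecular formula: C6H3BrClNO2.
Molar mass = 236.449 g/mol.
Mass from Cl: 1 × 35.45 = 35.450 g/mol.
%Cl = 35.450 / 236.449 × 100 = 14.99%.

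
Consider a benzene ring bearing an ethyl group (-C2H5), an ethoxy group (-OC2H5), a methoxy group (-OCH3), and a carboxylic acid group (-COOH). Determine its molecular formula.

C12H16O4

Atom tally by fragment:
  benzene ring core → C:6 H:6
  (− 4 ring H displaced by substituents)
  + C2H5 → C:2 H:5
  + OC2H5 → C:2 H:5 O:1
  + OCH3 → C:1 H:3 O:1
  + COOH → C:1 H:1 O:2
Element totals:
  C: 12
  H: 16
  O: 4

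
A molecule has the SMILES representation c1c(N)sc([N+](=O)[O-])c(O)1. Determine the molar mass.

160.15 g/mol

Atom tally by fragment:
  thiophene ring core → C:4 H:4 S:1
  (− 3 ring H displaced by substituents)
  + NH2 → N:1 H:2
  + NO2 → N:1 O:2
  + OH → O:1 H:1
Element totals:
  C: 4
  H: 4
  N: 2
  O: 3
  S: 1
Molecular formula: C4H4N2O3S.
  M = 4(12.011) + 4(1.008) + 2(14.007) + 3(15.999) + 32.06
    = 48.044 + 4.032 + 28.014 + 47.997 + 32.060 = 160.147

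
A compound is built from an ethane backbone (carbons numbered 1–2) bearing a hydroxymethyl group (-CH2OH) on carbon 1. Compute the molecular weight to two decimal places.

Atom tally by fragment:
  HOCH2CH2 → C:2 H:5 O:1
  CH3 → C:1 H:3
Element totals:
  C: 3
  H: 8
  O: 1
Molecular formula: C3H8O.
  M = 3(12.011) + 8(1.008) + 15.999
    = 36.033 + 8.064 + 15.999 = 60.096

60.10 g/mol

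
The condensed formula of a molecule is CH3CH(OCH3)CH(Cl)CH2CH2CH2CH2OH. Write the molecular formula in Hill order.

C8H17ClO2

Atom tally by fragment:
  CH3 → C:1 H:3
  CH(OCH3) → C:2 H:4 O:1
  CH(Cl) → C:1 H:1 Cl:1
  CH2 → C:1 H:2
  CH2 → C:1 H:2
  CH2 → C:1 H:2
  CH2OH → C:1 H:3 O:1
Element totals:
  C: 8
  H: 17
  Cl: 1
  O: 2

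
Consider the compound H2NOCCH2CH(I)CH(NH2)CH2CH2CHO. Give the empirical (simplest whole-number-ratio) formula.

Atom tally by fragment:
  H2NOCCH2 → C:2 H:4 O:1 N:1
  CH(I) → C:1 H:1 I:1
  CH(NH2) → C:1 H:3 N:1
  CH2 → C:1 H:2
  CH2CHO → C:2 H:3 O:1
Element totals:
  C: 7
  H: 13
  I: 1
  N: 2
  O: 2
Molecular formula: C7H13IN2O2.
gcd of subscripts (7, 13, 1, 2, 2) = 1, so the empirical formula equals the molecular formula.

C7H13IN2O2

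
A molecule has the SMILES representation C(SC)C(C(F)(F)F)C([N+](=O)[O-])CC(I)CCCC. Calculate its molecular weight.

Atom tally by fragment:
  CH3SCH2 → C:2 H:5 S:1
  CH(CF3) → C:2 H:1 F:3
  CH(NO2) → C:1 H:1 N:1 O:2
  CH2 → C:1 H:2
  CH(I) → C:1 H:1 I:1
  CH2 → C:1 H:2
  CH2 → C:1 H:2
  CH2 → C:1 H:2
  CH3 → C:1 H:3
Element totals:
  C: 11
  H: 19
  F: 3
  I: 1
  N: 1
  O: 2
  S: 1
Molecular formula: C11H19F3INO2S.
  M = 11(12.011) + 19(1.008) + 3(18.998) + 126.904 + 14.007 + 2(15.999) + 32.06
    = 132.121 + 19.152 + 56.994 + 126.904 + 14.007 + 31.998 + 32.060 = 413.236

413.24 g/mol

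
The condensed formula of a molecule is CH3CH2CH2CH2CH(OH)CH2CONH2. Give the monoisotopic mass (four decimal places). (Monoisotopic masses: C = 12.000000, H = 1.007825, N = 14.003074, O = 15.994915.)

145.1103

Element totals:
  C: 7
  H: 15
  N: 1
  O: 2
Molecular formula: C7H15NO2.
  M = 7(12.0) + 15(1.007825) + 14.003074 + 2(15.994915)
    = 84.000000 + 15.117375 + 14.003074 + 31.989830 = 145.110279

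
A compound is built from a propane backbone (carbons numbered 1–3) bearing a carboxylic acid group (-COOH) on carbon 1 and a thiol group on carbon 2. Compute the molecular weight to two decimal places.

120.17 g/mol

Atom tally by fragment:
  HOOCCH2 → C:2 H:3 O:2
  CH(SH) → C:1 H:2 S:1
  CH3 → C:1 H:3
Element totals:
  C: 4
  H: 8
  O: 2
  S: 1
Molecular formula: C4H8O2S.
  M = 4(12.011) + 8(1.008) + 2(15.999) + 32.06
    = 48.044 + 8.064 + 31.998 + 32.060 = 120.166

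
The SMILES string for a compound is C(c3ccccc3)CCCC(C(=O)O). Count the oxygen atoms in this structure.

Atom tally by fragment:
  C6H5CH2 → C:7 H:7
  CH2 → C:1 H:2
  CH2 → C:1 H:2
  CH2 → C:1 H:2
  CH2COOH → C:2 H:3 O:2
Element totals:
  C: 12
  H: 16
  O: 2

2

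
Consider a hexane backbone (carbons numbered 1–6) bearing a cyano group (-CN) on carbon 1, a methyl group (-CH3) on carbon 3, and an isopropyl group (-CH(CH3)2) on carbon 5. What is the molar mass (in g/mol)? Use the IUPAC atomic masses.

Atom tally by fragment:
  NCCH2 → C:2 H:2 N:1
  CH2 → C:1 H:2
  CH(CH3) → C:2 H:4
  CH2 → C:1 H:2
  CH(CH(CH3)2) → C:4 H:8
  CH3 → C:1 H:3
Element totals:
  C: 11
  H: 21
  N: 1
Molecular formula: C11H21N.
  M = 11(12.011) + 21(1.008) + 14.007
    = 132.121 + 21.168 + 14.007 = 167.296

167.30 g/mol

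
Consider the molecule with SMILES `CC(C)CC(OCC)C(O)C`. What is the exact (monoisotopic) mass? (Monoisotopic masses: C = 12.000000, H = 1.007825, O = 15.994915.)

160.1463

Atom tally by fragment:
  CH3 → C:1 H:3
  CH(CH3) → C:2 H:4
  CH2 → C:1 H:2
  CH(OC2H5) → C:3 H:6 O:1
  CH(OH) → C:1 H:2 O:1
  CH3 → C:1 H:3
Element totals:
  C: 9
  H: 20
  O: 2
Molecular formula: C9H20O2.
  M = 9(12.0) + 20(1.007825) + 2(15.994915)
    = 108.000000 + 20.156500 + 31.989830 = 160.146330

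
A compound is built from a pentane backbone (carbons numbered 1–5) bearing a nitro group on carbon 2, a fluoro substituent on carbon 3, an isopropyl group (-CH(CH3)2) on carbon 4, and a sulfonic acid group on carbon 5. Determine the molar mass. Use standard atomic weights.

Atom tally by fragment:
  CH3 → C:1 H:3
  CH(NO2) → C:1 H:1 N:1 O:2
  CH(F) → C:1 H:1 F:1
  CH(CH(CH3)2) → C:4 H:8
  CH2SO3H → C:1 H:3 S:1 O:3
Element totals:
  C: 8
  H: 16
  F: 1
  N: 1
  O: 5
  S: 1
Molecular formula: C8H16FNO5S.
  M = 8(12.011) + 16(1.008) + 18.998 + 14.007 + 5(15.999) + 32.06
    = 96.088 + 16.128 + 18.998 + 14.007 + 79.995 + 32.060 = 257.276

257.28 g/mol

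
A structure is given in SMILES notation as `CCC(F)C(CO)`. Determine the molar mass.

106.14 g/mol

Atom tally by fragment:
  CH3 → C:1 H:3
  CH2 → C:1 H:2
  CH(F) → C:1 H:1 F:1
  CH2CH2OH → C:2 H:5 O:1
Element totals:
  C: 5
  H: 11
  F: 1
  O: 1
Molecular formula: C5H11FO.
  M = 5(12.011) + 11(1.008) + 18.998 + 15.999
    = 60.055 + 11.088 + 18.998 + 15.999 = 106.140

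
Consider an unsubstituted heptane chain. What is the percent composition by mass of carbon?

Atom tally by fragment:
  CH3 → C:1 H:3
  CH2 → C:1 H:2
  CH2 → C:1 H:2
  CH2 → C:1 H:2
  CH2 → C:1 H:2
  CH2 → C:1 H:2
  CH3 → C:1 H:3
Element totals:
  C: 7
  H: 16
Molecular formula: C7H16.
Molar mass = 100.205 g/mol.
Mass from C: 7 × 12.011 = 84.077 g/mol.
%C = 84.077 / 100.205 × 100 = 83.90%.

83.90%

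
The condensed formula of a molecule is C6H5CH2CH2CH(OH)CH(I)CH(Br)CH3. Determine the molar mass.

383.07 g/mol

Element totals:
  C: 12
  H: 16
  Br: 1
  I: 1
  O: 1
Molecular formula: C12H16BrIO.
  M = 12(12.011) + 16(1.008) + 79.904 + 126.904 + 15.999
    = 144.132 + 16.128 + 79.904 + 126.904 + 15.999 = 383.067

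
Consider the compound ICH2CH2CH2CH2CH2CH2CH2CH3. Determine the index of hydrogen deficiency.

0

Atom tally by fragment:
  ICH2 → C:1 H:2 I:1
  CH2 → C:1 H:2
  CH2 → C:1 H:2
  CH2 → C:1 H:2
  CH2 → C:1 H:2
  CH2 → C:1 H:2
  CH2 → C:1 H:2
  CH3 → C:1 H:3
Element totals:
  C: 8
  H: 17
  I: 1
Molecular formula: C8H17I.
DoU = (2C + 2 + N − H − X) / 2 = (2·8 + 2 + 0 − 17 − 1) / 2 = 0.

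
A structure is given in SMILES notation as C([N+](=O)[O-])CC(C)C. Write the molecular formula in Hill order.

Atom tally by fragment:
  O2NCH2 → C:1 H:2 N:1 O:2
  CH2 → C:1 H:2
  CH(CH3) → C:2 H:4
  CH3 → C:1 H:3
Element totals:
  C: 5
  H: 11
  N: 1
  O: 2

C5H11NO2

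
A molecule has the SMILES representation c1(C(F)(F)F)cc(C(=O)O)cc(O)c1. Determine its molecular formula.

Atom tally by fragment:
  benzene ring core → C:6 H:6
  (− 3 ring H displaced by substituents)
  + CF3 → C:1 F:3
  + COOH → C:1 H:1 O:2
  + OH → O:1 H:1
Element totals:
  C: 8
  H: 5
  F: 3
  O: 3

C8H5F3O3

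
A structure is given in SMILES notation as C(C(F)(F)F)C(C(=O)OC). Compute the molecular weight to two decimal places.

Atom tally by fragment:
  F3CCH2 → C:2 H:2 F:3
  CH2COOCH3 → C:3 H:5 O:2
Element totals:
  C: 5
  H: 7
  F: 3
  O: 2
Molecular formula: C5H7F3O2.
  M = 5(12.011) + 7(1.008) + 3(18.998) + 2(15.999)
    = 60.055 + 7.056 + 56.994 + 31.998 = 156.103

156.10 g/mol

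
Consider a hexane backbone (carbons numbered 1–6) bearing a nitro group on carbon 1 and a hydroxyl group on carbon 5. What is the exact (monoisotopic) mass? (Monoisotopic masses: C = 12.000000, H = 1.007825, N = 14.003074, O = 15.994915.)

Atom tally by fragment:
  O2NCH2 → C:1 H:2 N:1 O:2
  CH2 → C:1 H:2
  CH2 → C:1 H:2
  CH2 → C:1 H:2
  CH(OH) → C:1 H:2 O:1
  CH3 → C:1 H:3
Element totals:
  C: 6
  H: 13
  N: 1
  O: 3
Molecular formula: C6H13NO3.
  M = 6(12.0) + 13(1.007825) + 14.003074 + 3(15.994915)
    = 72.000000 + 13.101725 + 14.003074 + 47.984745 = 147.089544

147.0895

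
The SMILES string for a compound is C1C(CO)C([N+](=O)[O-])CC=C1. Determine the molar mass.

Atom tally by fragment:
  cyclohexene ring core → C:6 H:10
  (− 2 ring H displaced by substituents)
  + CH2OH → C:1 H:3 O:1
  + NO2 → N:1 O:2
Element totals:
  C: 7
  H: 11
  N: 1
  O: 3
Molecular formula: C7H11NO3.
  M = 7(12.011) + 11(1.008) + 14.007 + 3(15.999)
    = 84.077 + 11.088 + 14.007 + 47.997 = 157.169

157.17 g/mol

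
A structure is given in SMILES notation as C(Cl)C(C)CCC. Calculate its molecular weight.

Atom tally by fragment:
  ClCH2 → C:1 H:2 Cl:1
  CH(CH3) → C:2 H:4
  CH2 → C:1 H:2
  CH2 → C:1 H:2
  CH3 → C:1 H:3
Element totals:
  C: 6
  H: 13
  Cl: 1
Molecular formula: C6H13Cl.
  M = 6(12.011) + 13(1.008) + 35.45
    = 72.066 + 13.104 + 35.450 = 120.620

120.62 g/mol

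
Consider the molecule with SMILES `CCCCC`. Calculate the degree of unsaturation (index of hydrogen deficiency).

0

Atom tally by fragment:
  CH3 → C:1 H:3
  CH2 → C:1 H:2
  CH2 → C:1 H:2
  CH2 → C:1 H:2
  CH3 → C:1 H:3
Element totals:
  C: 5
  H: 12
Molecular formula: C5H12.
DoU = (2C + 2 + N − H − X) / 2 = (2·5 + 2 + 0 − 12 − 0) / 2 = 0.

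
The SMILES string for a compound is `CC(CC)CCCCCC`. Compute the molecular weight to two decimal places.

142.29 g/mol

Atom tally by fragment:
  CH3 → C:1 H:3
  CH(C2H5) → C:3 H:6
  CH2 → C:1 H:2
  CH2 → C:1 H:2
  CH2 → C:1 H:2
  CH2 → C:1 H:2
  CH2 → C:1 H:2
  CH3 → C:1 H:3
Element totals:
  C: 10
  H: 22
Molecular formula: C10H22.
  M = 10(12.011) + 22(1.008)
    = 120.110 + 22.176 = 142.286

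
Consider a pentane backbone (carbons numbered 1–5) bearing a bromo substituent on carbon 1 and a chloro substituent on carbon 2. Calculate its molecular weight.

Atom tally by fragment:
  BrCH2 → C:1 H:2 Br:1
  CH(Cl) → C:1 H:1 Cl:1
  CH2 → C:1 H:2
  CH2 → C:1 H:2
  CH3 → C:1 H:3
Element totals:
  C: 5
  H: 10
  Br: 1
  Cl: 1
Molecular formula: C5H10BrCl.
  M = 5(12.011) + 10(1.008) + 79.904 + 35.45
    = 60.055 + 10.080 + 79.904 + 35.450 = 185.489

185.49 g/mol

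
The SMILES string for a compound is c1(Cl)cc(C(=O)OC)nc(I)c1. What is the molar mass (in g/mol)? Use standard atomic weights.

297.48 g/mol

Atom tally by fragment:
  pyridine ring core → C:5 H:5 N:1
  (− 3 ring H displaced by substituents)
  + Cl → Cl:1
  + COOCH3 → C:2 H:3 O:2
  + I → I:1
Element totals:
  C: 7
  H: 5
  Cl: 1
  I: 1
  N: 1
  O: 2
Molecular formula: C7H5ClINO2.
  M = 7(12.011) + 5(1.008) + 35.45 + 126.904 + 14.007 + 2(15.999)
    = 84.077 + 5.040 + 35.450 + 126.904 + 14.007 + 31.998 = 297.476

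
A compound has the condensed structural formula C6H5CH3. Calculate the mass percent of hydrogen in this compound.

8.75%

Element totals:
  C: 7
  H: 8
Molecular formula: C7H8.
Molar mass = 92.141 g/mol.
Mass from H: 8 × 1.008 = 8.064 g/mol.
%H = 8.064 / 92.141 × 100 = 8.75%.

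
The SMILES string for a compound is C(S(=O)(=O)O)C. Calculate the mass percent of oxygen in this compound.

43.58%

Atom tally by fragment:
  HO3SCH2 → C:1 H:3 S:1 O:3
  CH3 → C:1 H:3
Element totals:
  C: 2
  H: 6
  O: 3
  S: 1
Molecular formula: C2H6O3S.
Molar mass = 110.127 g/mol.
Mass from O: 3 × 15.999 = 47.997 g/mol.
%O = 47.997 / 110.127 × 100 = 43.58%.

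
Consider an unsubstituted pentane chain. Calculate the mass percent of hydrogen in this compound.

Atom tally by fragment:
  CH3 → C:1 H:3
  CH2 → C:1 H:2
  CH2 → C:1 H:2
  CH2 → C:1 H:2
  CH3 → C:1 H:3
Element totals:
  C: 5
  H: 12
Molecular formula: C5H12.
Molar mass = 72.151 g/mol.
Mass from H: 12 × 1.008 = 12.096 g/mol.
%H = 12.096 / 72.151 × 100 = 16.76%.

16.76%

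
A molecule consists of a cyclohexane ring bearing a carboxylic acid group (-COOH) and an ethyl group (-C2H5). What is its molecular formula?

Atom tally by fragment:
  cyclohexane ring core → C:6 H:12
  (− 2 ring H displaced by substituents)
  + COOH → C:1 H:1 O:2
  + C2H5 → C:2 H:5
Element totals:
  C: 9
  H: 16
  O: 2

C9H16O2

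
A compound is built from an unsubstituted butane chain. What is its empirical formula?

C2H5

Atom tally by fragment:
  CH3 → C:1 H:3
  CH2 → C:1 H:2
  CH2 → C:1 H:2
  CH3 → C:1 H:3
Element totals:
  C: 4
  H: 10
Molecular formula: C4H10.
gcd of subscripts = 2; dividing each by 2:
  C: 4/2 = 2
  H: 10/2 = 5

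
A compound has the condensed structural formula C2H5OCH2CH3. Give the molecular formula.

C4H10O

Atom tally by fragment:
  C2H5OCH2 → C:3 H:7 O:1
  CH3 → C:1 H:3
Element totals:
  C: 4
  H: 10
  O: 1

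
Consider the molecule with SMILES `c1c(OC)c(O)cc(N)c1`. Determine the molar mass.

139.15 g/mol

Atom tally by fragment:
  benzene ring core → C:6 H:6
  (− 3 ring H displaced by substituents)
  + OCH3 → C:1 H:3 O:1
  + OH → O:1 H:1
  + NH2 → N:1 H:2
Element totals:
  C: 7
  H: 9
  N: 1
  O: 2
Molecular formula: C7H9NO2.
  M = 7(12.011) + 9(1.008) + 14.007 + 2(15.999)
    = 84.077 + 9.072 + 14.007 + 31.998 = 139.154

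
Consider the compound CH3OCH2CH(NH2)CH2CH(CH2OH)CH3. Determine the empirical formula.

C7H17NO2

Atom tally by fragment:
  CH3OCH2 → C:2 H:5 O:1
  CH(NH2) → C:1 H:3 N:1
  CH2 → C:1 H:2
  CH(CH2OH) → C:2 H:4 O:1
  CH3 → C:1 H:3
Element totals:
  C: 7
  H: 17
  N: 1
  O: 2
Molecular formula: C7H17NO2.
gcd of subscripts (7, 17, 1, 2) = 1, so the empirical formula equals the molecular formula.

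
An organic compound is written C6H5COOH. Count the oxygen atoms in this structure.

Atom tally by fragment:
  benzene ring core → C:6 H:6
  (− 1 ring H displaced by substituents)
  + COOH → C:1 H:1 O:2
Element totals:
  C: 7
  H: 6
  O: 2

2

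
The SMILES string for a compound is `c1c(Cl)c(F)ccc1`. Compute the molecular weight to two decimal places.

Atom tally by fragment:
  benzene ring core → C:6 H:6
  (− 2 ring H displaced by substituents)
  + Cl → Cl:1
  + F → F:1
Element totals:
  C: 6
  H: 4
  Cl: 1
  F: 1
Molecular formula: C6H4ClF.
  M = 6(12.011) + 4(1.008) + 35.45 + 18.998
    = 72.066 + 4.032 + 35.450 + 18.998 = 130.546

130.55 g/mol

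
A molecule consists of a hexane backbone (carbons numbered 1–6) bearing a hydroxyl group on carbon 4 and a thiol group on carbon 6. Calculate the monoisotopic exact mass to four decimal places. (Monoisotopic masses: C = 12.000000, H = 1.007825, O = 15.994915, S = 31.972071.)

Atom tally by fragment:
  CH3 → C:1 H:3
  CH2 → C:1 H:2
  CH2 → C:1 H:2
  CH(OH) → C:1 H:2 O:1
  CH2 → C:1 H:2
  CH2SH → C:1 H:3 S:1
Element totals:
  C: 6
  H: 14
  O: 1
  S: 1
Molecular formula: C6H14OS.
  M = 6(12.0) + 14(1.007825) + 15.994915 + 31.972071
    = 72.000000 + 14.109550 + 15.994915 + 31.972071 = 134.076536

134.0765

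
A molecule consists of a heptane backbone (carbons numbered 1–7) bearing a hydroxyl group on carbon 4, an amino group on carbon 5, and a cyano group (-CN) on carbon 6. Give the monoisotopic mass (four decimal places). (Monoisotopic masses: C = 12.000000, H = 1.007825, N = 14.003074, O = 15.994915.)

Atom tally by fragment:
  CH3 → C:1 H:3
  CH2 → C:1 H:2
  CH2 → C:1 H:2
  CH(OH) → C:1 H:2 O:1
  CH(NH2) → C:1 H:3 N:1
  CH(CN) → C:2 H:1 N:1
  CH3 → C:1 H:3
Element totals:
  C: 8
  H: 16
  N: 2
  O: 1
Molecular formula: C8H16N2O.
  M = 8(12.0) + 16(1.007825) + 2(14.003074) + 15.994915
    = 96.000000 + 16.125200 + 28.006148 + 15.994915 = 156.126263

156.1263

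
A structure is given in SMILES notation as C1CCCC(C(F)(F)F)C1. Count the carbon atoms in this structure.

7

Atom tally by fragment:
  cyclohexane ring core → C:6 H:12
  (− 1 ring H displaced by substituents)
  + CF3 → C:1 F:3
Element totals:
  C: 7
  H: 11
  F: 3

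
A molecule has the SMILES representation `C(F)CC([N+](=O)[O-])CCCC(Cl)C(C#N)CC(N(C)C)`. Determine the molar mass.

Atom tally by fragment:
  FCH2 → C:1 H:2 F:1
  CH2 → C:1 H:2
  CH(NO2) → C:1 H:1 N:1 O:2
  CH2 → C:1 H:2
  CH2 → C:1 H:2
  CH2 → C:1 H:2
  CH(Cl) → C:1 H:1 Cl:1
  CH(CN) → C:2 H:1 N:1
  CH2 → C:1 H:2
  CH2N(CH3)2 → C:3 H:8 N:1
Element totals:
  C: 13
  H: 23
  Cl: 1
  F: 1
  N: 3
  O: 2
Molecular formula: C13H23ClFN3O2.
  M = 13(12.011) + 23(1.008) + 35.45 + 18.998 + 3(14.007) + 2(15.999)
    = 156.143 + 23.184 + 35.450 + 18.998 + 42.021 + 31.998 = 307.794

307.79 g/mol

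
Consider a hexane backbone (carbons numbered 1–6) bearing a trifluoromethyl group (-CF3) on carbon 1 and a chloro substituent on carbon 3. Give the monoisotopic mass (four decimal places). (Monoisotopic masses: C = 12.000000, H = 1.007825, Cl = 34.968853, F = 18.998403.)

188.0580

Atom tally by fragment:
  F3CCH2 → C:2 H:2 F:3
  CH2 → C:1 H:2
  CH(Cl) → C:1 H:1 Cl:1
  CH2 → C:1 H:2
  CH2 → C:1 H:2
  CH3 → C:1 H:3
Element totals:
  C: 7
  H: 12
  Cl: 1
  F: 3
Molecular formula: C7H12ClF3.
  M = 7(12.0) + 12(1.007825) + 34.968853 + 3(18.998403)
    = 84.000000 + 12.093900 + 34.968853 + 56.995209 = 188.057962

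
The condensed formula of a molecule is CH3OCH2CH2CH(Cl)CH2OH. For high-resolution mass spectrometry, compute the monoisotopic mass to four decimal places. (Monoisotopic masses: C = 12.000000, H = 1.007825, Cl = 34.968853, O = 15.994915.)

Element totals:
  C: 5
  H: 11
  Cl: 1
  O: 2
Molecular formula: C5H11ClO2.
  M = 5(12.0) + 11(1.007825) + 34.968853 + 2(15.994915)
    = 60.000000 + 11.086075 + 34.968853 + 31.989830 = 138.044758

138.0448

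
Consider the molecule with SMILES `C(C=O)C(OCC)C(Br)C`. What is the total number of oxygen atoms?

Atom tally by fragment:
  OHCCH2 → C:2 H:3 O:1
  CH(OC2H5) → C:3 H:6 O:1
  CH(Br) → C:1 H:1 Br:1
  CH3 → C:1 H:3
Element totals:
  C: 7
  H: 13
  Br: 1
  O: 2

2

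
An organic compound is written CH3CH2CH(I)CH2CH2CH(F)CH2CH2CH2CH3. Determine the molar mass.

286.17 g/mol

Atom tally by fragment:
  CH3 → C:1 H:3
  CH2 → C:1 H:2
  CH(I) → C:1 H:1 I:1
  CH2 → C:1 H:2
  CH2 → C:1 H:2
  CH(F) → C:1 H:1 F:1
  CH2 → C:1 H:2
  CH2 → C:1 H:2
  CH2 → C:1 H:2
  CH3 → C:1 H:3
Element totals:
  C: 10
  H: 20
  F: 1
  I: 1
Molecular formula: C10H20FI.
  M = 10(12.011) + 20(1.008) + 18.998 + 126.904
    = 120.110 + 20.160 + 18.998 + 126.904 = 286.172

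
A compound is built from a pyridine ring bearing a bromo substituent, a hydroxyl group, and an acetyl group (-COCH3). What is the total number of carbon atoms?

Atom tally by fragment:
  pyridine ring core → C:5 H:5 N:1
  (− 3 ring H displaced by substituents)
  + Br → Br:1
  + OH → O:1 H:1
  + COCH3 → C:2 H:3 O:1
Element totals:
  C: 7
  H: 6
  Br: 1
  N: 1
  O: 2

7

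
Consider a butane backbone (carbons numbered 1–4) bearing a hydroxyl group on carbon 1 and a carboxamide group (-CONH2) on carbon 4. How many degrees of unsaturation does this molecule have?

Atom tally by fragment:
  HOCH2 → C:1 H:3 O:1
  CH2 → C:1 H:2
  CH2 → C:1 H:2
  CH2CONH2 → C:2 H:4 O:1 N:1
Element totals:
  C: 5
  H: 11
  N: 1
  O: 2
Molecular formula: C5H11NO2.
DoU = (2C + 2 + N − H − X) / 2 = (2·5 + 2 + 1 − 11 − 0) / 2 = 1.

1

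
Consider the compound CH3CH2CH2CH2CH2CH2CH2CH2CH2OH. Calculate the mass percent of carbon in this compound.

74.93%

Atom tally by fragment:
  CH3 → C:1 H:3
  CH2 → C:1 H:2
  CH2 → C:1 H:2
  CH2 → C:1 H:2
  CH2 → C:1 H:2
  CH2 → C:1 H:2
  CH2 → C:1 H:2
  CH2 → C:1 H:2
  CH2OH → C:1 H:3 O:1
Element totals:
  C: 9
  H: 20
  O: 1
Molecular formula: C9H20O.
Molar mass = 144.258 g/mol.
Mass from C: 9 × 12.011 = 108.099 g/mol.
%C = 108.099 / 144.258 × 100 = 74.93%.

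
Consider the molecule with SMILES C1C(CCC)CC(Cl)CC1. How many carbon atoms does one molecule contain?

Atom tally by fragment:
  cyclohexane ring core → C:6 H:12
  (− 2 ring H displaced by substituents)
  + CH2CH2CH3 → C:3 H:7
  + Cl → Cl:1
Element totals:
  C: 9
  H: 17
  Cl: 1

9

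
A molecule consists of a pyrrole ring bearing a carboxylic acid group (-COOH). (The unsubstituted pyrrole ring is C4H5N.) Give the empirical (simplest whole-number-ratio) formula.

Atom tally by fragment:
  pyrrole ring core → C:4 H:5 N:1
  (− 1 ring H displaced by substituents)
  + COOH → C:1 H:1 O:2
Element totals:
  C: 5
  H: 5
  N: 1
  O: 2
Molecular formula: C5H5NO2.
gcd of subscripts (5, 5, 1, 2) = 1, so the empirical formula equals the molecular formula.

C5H5NO2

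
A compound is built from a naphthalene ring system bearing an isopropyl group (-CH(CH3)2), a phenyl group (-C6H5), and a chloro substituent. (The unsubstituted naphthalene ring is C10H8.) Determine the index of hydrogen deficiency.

Atom tally by fragment:
  naphthalene ring system core → C:10 H:8
  (− 3 ring H displaced by substituents)
  + CH(CH3)2 → C:3 H:7
  + C6H5 → C:6 H:5
  + Cl → Cl:1
Element totals:
  C: 19
  H: 17
  Cl: 1
Molecular formula: C19H17Cl.
DoU = (2C + 2 + N − H − X) / 2 = (2·19 + 2 + 0 − 17 − 1) / 2 = 11.

11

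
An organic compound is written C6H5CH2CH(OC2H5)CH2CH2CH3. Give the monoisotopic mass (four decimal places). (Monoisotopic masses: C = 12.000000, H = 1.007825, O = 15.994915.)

Element totals:
  C: 13
  H: 20
  O: 1
Molecular formula: C13H20O.
  M = 13(12.0) + 20(1.007825) + 15.994915
    = 156.000000 + 20.156500 + 15.994915 = 192.151415

192.1514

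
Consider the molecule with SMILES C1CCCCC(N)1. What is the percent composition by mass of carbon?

72.66%

Atom tally by fragment:
  cyclohexane ring core → C:6 H:12
  (− 1 ring H displaced by substituents)
  + NH2 → N:1 H:2
Element totals:
  C: 6
  H: 13
  N: 1
Molecular formula: C6H13N.
Molar mass = 99.177 g/mol.
Mass from C: 6 × 12.011 = 72.066 g/mol.
%C = 72.066 / 99.177 × 100 = 72.66%.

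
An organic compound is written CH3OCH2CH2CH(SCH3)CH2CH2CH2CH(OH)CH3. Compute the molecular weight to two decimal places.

206.34 g/mol

Atom tally by fragment:
  CH3OCH2 → C:2 H:5 O:1
  CH2 → C:1 H:2
  CH(SCH3) → C:2 H:4 S:1
  CH2 → C:1 H:2
  CH2 → C:1 H:2
  CH2 → C:1 H:2
  CH(OH) → C:1 H:2 O:1
  CH3 → C:1 H:3
Element totals:
  C: 10
  H: 22
  O: 2
  S: 1
Molecular formula: C10H22O2S.
  M = 10(12.011) + 22(1.008) + 2(15.999) + 32.06
    = 120.110 + 22.176 + 31.998 + 32.060 = 206.344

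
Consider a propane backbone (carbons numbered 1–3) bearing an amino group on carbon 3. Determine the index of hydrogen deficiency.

0

Atom tally by fragment:
  CH3 → C:1 H:3
  CH2 → C:1 H:2
  CH2NH2 → C:1 H:4 N:1
Element totals:
  C: 3
  H: 9
  N: 1
Molecular formula: C3H9N.
DoU = (2C + 2 + N − H − X) / 2 = (2·3 + 2 + 1 − 9 − 0) / 2 = 0.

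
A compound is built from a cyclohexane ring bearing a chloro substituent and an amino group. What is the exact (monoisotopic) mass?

Atom tally by fragment:
  cyclohexane ring core → C:6 H:12
  (− 2 ring H displaced by substituents)
  + Cl → Cl:1
  + NH2 → N:1 H:2
Element totals:
  C: 6
  H: 12
  Cl: 1
  N: 1
Molecular formula: C6H12ClN.
  M = 6(12.0) + 12(1.007825) + 34.968853 + 14.003074
    = 72.000000 + 12.093900 + 34.968853 + 14.003074 = 133.065827

133.0658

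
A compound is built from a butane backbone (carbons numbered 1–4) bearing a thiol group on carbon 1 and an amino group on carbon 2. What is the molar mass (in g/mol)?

105.20 g/mol

Atom tally by fragment:
  HSCH2 → C:1 H:3 S:1
  CH(NH2) → C:1 H:3 N:1
  CH2 → C:1 H:2
  CH3 → C:1 H:3
Element totals:
  C: 4
  H: 11
  N: 1
  S: 1
Molecular formula: C4H11NS.
  M = 4(12.011) + 11(1.008) + 14.007 + 32.06
    = 48.044 + 11.088 + 14.007 + 32.060 = 105.199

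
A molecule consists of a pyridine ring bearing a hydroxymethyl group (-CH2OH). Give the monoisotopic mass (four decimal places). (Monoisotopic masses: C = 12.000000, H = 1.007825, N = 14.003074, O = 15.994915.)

109.0528

Atom tally by fragment:
  pyridine ring core → C:5 H:5 N:1
  (− 1 ring H displaced by substituents)
  + CH2OH → C:1 H:3 O:1
Element totals:
  C: 6
  H: 7
  N: 1
  O: 1
Molecular formula: C6H7NO.
  M = 6(12.0) + 7(1.007825) + 14.003074 + 15.994915
    = 72.000000 + 7.054775 + 14.003074 + 15.994915 = 109.052764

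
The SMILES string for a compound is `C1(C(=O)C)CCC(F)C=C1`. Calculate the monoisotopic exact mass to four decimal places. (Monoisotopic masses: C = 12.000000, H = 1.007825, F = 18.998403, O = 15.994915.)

142.0794

Atom tally by fragment:
  cyclohexene ring core → C:6 H:10
  (− 2 ring H displaced by substituents)
  + COCH3 → C:2 H:3 O:1
  + F → F:1
Element totals:
  C: 8
  H: 11
  F: 1
  O: 1
Molecular formula: C8H11FO.
  M = 8(12.0) + 11(1.007825) + 18.998403 + 15.994915
    = 96.000000 + 11.086075 + 18.998403 + 15.994915 = 142.079393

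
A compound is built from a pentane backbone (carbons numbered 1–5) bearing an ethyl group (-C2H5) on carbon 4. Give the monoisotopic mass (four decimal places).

100.1252

Atom tally by fragment:
  CH3 → C:1 H:3
  CH2 → C:1 H:2
  CH2 → C:1 H:2
  CH(C2H5) → C:3 H:6
  CH3 → C:1 H:3
Element totals:
  C: 7
  H: 16
Molecular formula: C7H16.
  M = 7(12.0) + 16(1.007825)
    = 84.000000 + 16.125200 = 100.125200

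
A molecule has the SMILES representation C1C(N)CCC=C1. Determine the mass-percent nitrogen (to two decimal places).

14.42%

Atom tally by fragment:
  cyclohexene ring core → C:6 H:10
  (− 1 ring H displaced by substituents)
  + NH2 → N:1 H:2
Element totals:
  C: 6
  H: 11
  N: 1
Molecular formula: C6H11N.
Molar mass = 97.161 g/mol.
Mass from N: 1 × 14.007 = 14.007 g/mol.
%N = 14.007 / 97.161 × 100 = 14.42%.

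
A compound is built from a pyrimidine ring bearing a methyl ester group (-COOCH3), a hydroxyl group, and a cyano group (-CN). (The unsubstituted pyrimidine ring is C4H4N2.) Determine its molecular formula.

Atom tally by fragment:
  pyrimidine ring core → C:4 H:4 N:2
  (− 3 ring H displaced by substituents)
  + COOCH3 → C:2 H:3 O:2
  + OH → O:1 H:1
  + CN → C:1 N:1
Element totals:
  C: 7
  H: 5
  N: 3
  O: 3

C7H5N3O3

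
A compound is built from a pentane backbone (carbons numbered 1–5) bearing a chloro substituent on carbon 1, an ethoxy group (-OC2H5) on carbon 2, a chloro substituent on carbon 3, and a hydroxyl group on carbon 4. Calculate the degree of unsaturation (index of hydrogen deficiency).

0

Atom tally by fragment:
  ClCH2 → C:1 H:2 Cl:1
  CH(OC2H5) → C:3 H:6 O:1
  CH(Cl) → C:1 H:1 Cl:1
  CH(OH) → C:1 H:2 O:1
  CH3 → C:1 H:3
Element totals:
  C: 7
  H: 14
  Cl: 2
  O: 2
Molecular formula: C7H14Cl2O2.
DoU = (2C + 2 + N − H − X) / 2 = (2·7 + 2 + 0 − 14 − 2) / 2 = 0.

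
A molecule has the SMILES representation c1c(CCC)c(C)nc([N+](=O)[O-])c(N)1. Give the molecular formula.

Atom tally by fragment:
  pyridine ring core → C:5 H:5 N:1
  (− 4 ring H displaced by substituents)
  + CH2CH2CH3 → C:3 H:7
  + CH3 → C:1 H:3
  + NO2 → N:1 O:2
  + NH2 → N:1 H:2
Element totals:
  C: 9
  H: 13
  N: 3
  O: 2

C9H13N3O2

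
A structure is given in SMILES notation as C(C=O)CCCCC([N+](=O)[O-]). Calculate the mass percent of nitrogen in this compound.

Atom tally by fragment:
  OHCCH2 → C:2 H:3 O:1
  CH2 → C:1 H:2
  CH2 → C:1 H:2
  CH2 → C:1 H:2
  CH2 → C:1 H:2
  CH2NO2 → C:1 H:2 N:1 O:2
Element totals:
  C: 7
  H: 13
  N: 1
  O: 3
Molecular formula: C7H13NO3.
Molar mass = 159.185 g/mol.
Mass from N: 1 × 14.007 = 14.007 g/mol.
%N = 14.007 / 159.185 × 100 = 8.80%.

8.80%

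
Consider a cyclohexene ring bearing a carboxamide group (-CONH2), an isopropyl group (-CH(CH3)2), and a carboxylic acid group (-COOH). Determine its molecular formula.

Atom tally by fragment:
  cyclohexene ring core → C:6 H:10
  (− 3 ring H displaced by substituents)
  + CONH2 → C:1 H:2 O:1 N:1
  + CH(CH3)2 → C:3 H:7
  + COOH → C:1 H:1 O:2
Element totals:
  C: 11
  H: 17
  N: 1
  O: 3

C11H17NO3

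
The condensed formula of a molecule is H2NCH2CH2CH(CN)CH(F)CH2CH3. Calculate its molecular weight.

144.19 g/mol

Atom tally by fragment:
  H2NCH2 → C:1 H:4 N:1
  CH2 → C:1 H:2
  CH(CN) → C:2 H:1 N:1
  CH(F) → C:1 H:1 F:1
  CH2 → C:1 H:2
  CH3 → C:1 H:3
Element totals:
  C: 7
  H: 13
  F: 1
  N: 2
Molecular formula: C7H13FN2.
  M = 7(12.011) + 13(1.008) + 18.998 + 2(14.007)
    = 84.077 + 13.104 + 18.998 + 28.014 = 144.193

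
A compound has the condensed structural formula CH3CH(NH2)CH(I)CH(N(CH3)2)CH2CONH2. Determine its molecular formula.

Element totals:
  C: 8
  H: 18
  I: 1
  N: 3
  O: 1

C8H18IN3O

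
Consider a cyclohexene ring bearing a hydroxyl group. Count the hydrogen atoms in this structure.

10

Atom tally by fragment:
  cyclohexene ring core → C:6 H:10
  (− 1 ring H displaced by substituents)
  + OH → O:1 H:1
Element totals:
  C: 6
  H: 10
  O: 1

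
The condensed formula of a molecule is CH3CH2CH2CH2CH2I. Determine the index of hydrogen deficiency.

Atom tally by fragment:
  CH3 → C:1 H:3
  CH2 → C:1 H:2
  CH2 → C:1 H:2
  CH2 → C:1 H:2
  CH2I → C:1 H:2 I:1
Element totals:
  C: 5
  H: 11
  I: 1
Molecular formula: C5H11I.
DoU = (2C + 2 + N − H − X) / 2 = (2·5 + 2 + 0 − 11 − 1) / 2 = 0.

0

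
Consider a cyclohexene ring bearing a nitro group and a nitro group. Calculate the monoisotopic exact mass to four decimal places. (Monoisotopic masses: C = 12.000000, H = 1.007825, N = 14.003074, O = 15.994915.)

Atom tally by fragment:
  cyclohexene ring core → C:6 H:10
  (− 2 ring H displaced by substituents)
  + NO2 → N:1 O:2
  + NO2 → N:1 O:2
Element totals:
  C: 6
  H: 8
  N: 2
  O: 4
Molecular formula: C6H8N2O4.
  M = 6(12.0) + 8(1.007825) + 2(14.003074) + 4(15.994915)
    = 72.000000 + 8.062600 + 28.006148 + 63.979660 = 172.048408

172.0484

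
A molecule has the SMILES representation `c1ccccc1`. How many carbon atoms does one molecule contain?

Atom tally by fragment:
  benzene ring core → C:6 H:6
Element totals:
  C: 6
  H: 6

6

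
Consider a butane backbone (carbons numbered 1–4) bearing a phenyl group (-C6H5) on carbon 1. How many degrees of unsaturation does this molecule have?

4

Atom tally by fragment:
  C6H5CH2 → C:7 H:7
  CH2 → C:1 H:2
  CH2 → C:1 H:2
  CH3 → C:1 H:3
Element totals:
  C: 10
  H: 14
Molecular formula: C10H14.
DoU = (2C + 2 + N − H − X) / 2 = (2·10 + 2 + 0 − 14 − 0) / 2 = 4.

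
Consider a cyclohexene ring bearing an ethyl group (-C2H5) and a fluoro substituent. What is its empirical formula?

C8H13F

Atom tally by fragment:
  cyclohexene ring core → C:6 H:10
  (− 2 ring H displaced by substituents)
  + C2H5 → C:2 H:5
  + F → F:1
Element totals:
  C: 8
  H: 13
  F: 1
Molecular formula: C8H13F.
gcd of subscripts (8, 1, 13) = 1, so the empirical formula equals the molecular formula.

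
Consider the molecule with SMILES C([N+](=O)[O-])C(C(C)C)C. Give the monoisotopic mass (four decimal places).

131.0946

Atom tally by fragment:
  O2NCH2 → C:1 H:2 N:1 O:2
  CH(CH(CH3)2) → C:4 H:8
  CH3 → C:1 H:3
Element totals:
  C: 6
  H: 13
  N: 1
  O: 2
Molecular formula: C6H13NO2.
  M = 6(12.0) + 13(1.007825) + 14.003074 + 2(15.994915)
    = 72.000000 + 13.101725 + 14.003074 + 31.989830 = 131.094629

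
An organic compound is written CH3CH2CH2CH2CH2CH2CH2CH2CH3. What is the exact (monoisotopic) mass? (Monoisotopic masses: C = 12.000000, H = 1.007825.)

128.1565

Atom tally by fragment:
  CH3 → C:1 H:3
  CH2 → C:1 H:2
  CH2 → C:1 H:2
  CH2 → C:1 H:2
  CH2 → C:1 H:2
  CH2 → C:1 H:2
  CH2 → C:1 H:2
  CH2 → C:1 H:2
  CH3 → C:1 H:3
Element totals:
  C: 9
  H: 20
Molecular formula: C9H20.
  M = 9(12.0) + 20(1.007825)
    = 108.000000 + 20.156500 = 128.156500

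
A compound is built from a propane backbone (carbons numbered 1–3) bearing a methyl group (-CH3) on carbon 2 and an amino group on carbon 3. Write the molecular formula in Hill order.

Atom tally by fragment:
  CH3 → C:1 H:3
  CH(CH3) → C:2 H:4
  CH2NH2 → C:1 H:4 N:1
Element totals:
  C: 4
  H: 11
  N: 1

C4H11N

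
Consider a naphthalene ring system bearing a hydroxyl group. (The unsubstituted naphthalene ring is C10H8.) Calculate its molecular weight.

144.17 g/mol

Atom tally by fragment:
  naphthalene ring system core → C:10 H:8
  (− 1 ring H displaced by substituents)
  + OH → O:1 H:1
Element totals:
  C: 10
  H: 8
  O: 1
Molecular formula: C10H8O.
  M = 10(12.011) + 8(1.008) + 15.999
    = 120.110 + 8.064 + 15.999 = 144.173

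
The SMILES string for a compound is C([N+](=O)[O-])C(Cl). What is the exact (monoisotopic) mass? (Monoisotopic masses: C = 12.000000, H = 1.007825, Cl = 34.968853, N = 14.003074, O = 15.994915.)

108.9931

Atom tally by fragment:
  O2NCH2 → C:1 H:2 N:1 O:2
  CH2Cl → C:1 H:2 Cl:1
Element totals:
  C: 2
  H: 4
  Cl: 1
  N: 1
  O: 2
Molecular formula: C2H4ClNO2.
  M = 2(12.0) + 4(1.007825) + 34.968853 + 14.003074 + 2(15.994915)
    = 24.000000 + 4.031300 + 34.968853 + 14.003074 + 31.989830 = 108.993057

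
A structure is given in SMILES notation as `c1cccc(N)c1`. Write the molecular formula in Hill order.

C6H7N

Atom tally by fragment:
  benzene ring core → C:6 H:6
  (− 1 ring H displaced by substituents)
  + NH2 → N:1 H:2
Element totals:
  C: 6
  H: 7
  N: 1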